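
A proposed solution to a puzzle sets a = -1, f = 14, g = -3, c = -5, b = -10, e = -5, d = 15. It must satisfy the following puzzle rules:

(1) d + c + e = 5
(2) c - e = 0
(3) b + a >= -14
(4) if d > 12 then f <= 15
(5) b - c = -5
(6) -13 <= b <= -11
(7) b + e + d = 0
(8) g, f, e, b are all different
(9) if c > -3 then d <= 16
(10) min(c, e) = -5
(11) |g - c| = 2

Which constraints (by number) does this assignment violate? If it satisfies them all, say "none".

(1) d + c + e = 15 + (-5) + (-5) = 5 — holds.
(2) c - e = -5 - (-5) = 0 — holds.
(3) b + a = -10 + (-1) = -11; -11 ≥ -14 — holds.
(4) d = 15 > 12, so we need f ≤ 15; f = 14 ≤ 15 — holds.
(5) b - c = -10 - (-5) = -5 — holds.
(6) b = -10 is outside [-13, -11] — does not hold.
(7) b + e + d = -10 + (-5) + 15 = 0 — holds.
(8) values -3, 14, -5, -10 are pairwise distinct — holds.
(9) c = -5, not > -3; antecedent false, conditional vacuously true — holds.
(10) min(-5, -5) = -5 — holds.
(11) |-3 - (-5)| = 2 — holds.

The assignment fails constraint 6.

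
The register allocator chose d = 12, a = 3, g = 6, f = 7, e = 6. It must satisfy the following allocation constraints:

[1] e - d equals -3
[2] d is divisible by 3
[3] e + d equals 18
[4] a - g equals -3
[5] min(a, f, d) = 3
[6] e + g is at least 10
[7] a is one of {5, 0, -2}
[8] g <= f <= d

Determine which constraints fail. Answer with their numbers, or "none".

[1] e - d = 6 - 12 = -6, not -3 — violated.
[2] 12 / 3 = 4, so 3 divides 12 — OK.
[3] e + d = 6 + 12 = 18 — OK.
[4] a - g = 3 - 6 = -3 — OK.
[5] min(3, 7, 12) = 3 — OK.
[6] e + g = 6 + 6 = 12; 12 ≥ 10 — OK.
[7] a = 3 is not in {5, 0, -2} — violated.
[8] values 6 <= 7 <= 12 — OK.

Constraints 1, 7 are violated.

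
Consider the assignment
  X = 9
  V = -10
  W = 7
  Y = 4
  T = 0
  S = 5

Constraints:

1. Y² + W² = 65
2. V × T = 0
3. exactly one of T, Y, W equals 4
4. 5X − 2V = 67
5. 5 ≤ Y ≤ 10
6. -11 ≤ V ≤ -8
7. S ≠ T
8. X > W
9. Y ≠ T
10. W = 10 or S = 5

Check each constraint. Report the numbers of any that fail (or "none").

1. Y² + W² = 4² + 7² = 16 + 49 = 65 — satisfied.
2. V × T = -10 × 0 = 0 — satisfied.
3. T=0, Y=4, W=7; 1 of them equals 4 — satisfied.
4. 5X − 2V = 5(9) − 2(-10) = 65, not 67 — violated.
5. Y = 4 is outside [5, 10] — violated.
6. V = -10 lies in [-11, -8] — satisfied.
7. S = 5, T = 0; distinct — satisfied.
8. X = 9, W = 7; 9 > 7 — satisfied.
9. Y = 4, T = 0; distinct — satisfied.
10. W = 7 ≠ 10, but S = 5 = 5 (second disjunct) — satisfied.

No — constraints 4 and 5 are not satisfied.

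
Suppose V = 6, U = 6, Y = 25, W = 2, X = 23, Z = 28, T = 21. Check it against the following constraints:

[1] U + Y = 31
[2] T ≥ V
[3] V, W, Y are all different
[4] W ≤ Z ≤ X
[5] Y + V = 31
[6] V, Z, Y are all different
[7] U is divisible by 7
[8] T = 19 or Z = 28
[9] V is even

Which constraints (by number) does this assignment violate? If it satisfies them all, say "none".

Violated: 4 and 7.

[1] U + Y = 6 + 25 = 31  true
[2] T = 21, V = 6; 21 ≥ 6  true
[3] values 6, 2, 25 are pairwise distinct  true
[4] values 2, 28, 23; Z = 28 is not ≤ X = 23  false
[5] Y + V = 25 + 6 = 31  true
[6] values 6, 28, 25 are pairwise distinct  true
[7] 6 = 7×0 + 6, so 7 does not divide 6  false
[8] T = 21 ≠ 19, but Z = 28 = 28 (second disjunct)  true
[9] V = 6 is even  true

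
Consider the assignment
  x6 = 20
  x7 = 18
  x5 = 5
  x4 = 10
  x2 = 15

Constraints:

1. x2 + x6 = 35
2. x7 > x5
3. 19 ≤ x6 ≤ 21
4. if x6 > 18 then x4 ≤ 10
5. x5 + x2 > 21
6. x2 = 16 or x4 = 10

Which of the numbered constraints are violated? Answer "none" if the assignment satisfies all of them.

Constraint 5 does not hold.

1. x2 + x6 = 15 + 20 = 35 — OK.
2. x7 = 18, x5 = 5; 18 > 5 — OK.
3. x6 = 20 lies in [19, 21] — OK.
4. x6 = 20 > 18, so we need x4 ≤ 10; x4 = 10 ≤ 10 — OK.
5. x5 + x2 = 5 + 15 = 20; 20 ≤ 21, bound 21 not met — violated.
6. x2 = 15 ≠ 16, but x4 = 10 = 10 (second disjunct) — OK.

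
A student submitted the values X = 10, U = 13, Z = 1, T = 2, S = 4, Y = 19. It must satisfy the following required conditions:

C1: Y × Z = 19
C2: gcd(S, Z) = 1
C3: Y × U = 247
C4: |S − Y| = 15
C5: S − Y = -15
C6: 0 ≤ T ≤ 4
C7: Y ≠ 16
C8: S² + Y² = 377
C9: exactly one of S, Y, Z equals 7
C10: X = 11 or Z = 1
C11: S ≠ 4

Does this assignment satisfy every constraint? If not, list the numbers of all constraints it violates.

Constraints 9, 11 do not hold.

C1: Y × Z = 19 × 1 = 19 — satisfied.
C2: gcd(4, 1) = 1 — satisfied.
C3: Y × U = 19 × 13 = 247 — satisfied.
C4: |4 − 19| = 15 — satisfied.
C5: S − Y = 4 − 19 = -15 — satisfied.
C6: T = 2 lies in [0, 4] — satisfied.
C7: Y = 19, and 19 ≠ 16 — satisfied.
C8: S² + Y² = 4² + 19² = 16 + 361 = 377 — satisfied.
C9: S=4, Y=19, Z=1; 0 of them equal 7, not exactly one — violated.
C10: X = 10 ≠ 11, but Z = 1 = 1 (second disjunct) — satisfied.
C11: S = 4, but 4 is required to differ — violated.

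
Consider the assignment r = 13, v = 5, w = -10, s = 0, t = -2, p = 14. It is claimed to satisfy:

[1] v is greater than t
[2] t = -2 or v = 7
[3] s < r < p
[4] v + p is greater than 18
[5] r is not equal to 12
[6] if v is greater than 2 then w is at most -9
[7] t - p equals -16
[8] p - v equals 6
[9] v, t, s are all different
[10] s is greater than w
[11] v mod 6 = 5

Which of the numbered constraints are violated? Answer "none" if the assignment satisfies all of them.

[1] v = 5, t = -2; 5 > -2 — holds.
[2] t = -2 = -2 (first disjunct) — holds.
[3] values 0 < 13 < 14 — holds.
[4] v + p = 5 + 14 = 19; 19 > 18 — holds.
[5] r = 13, and 13 ≠ 12 — holds.
[6] v = 5 > 2, so we need w ≤ -9; w = -10 ≤ -9 — holds.
[7] t - p = -2 - 14 = -16 — holds.
[8] p - v = 14 - 5 = 9, not 6 — fails.
[9] values 5, -2, 0 are pairwise distinct — holds.
[10] s = 0, w = -10; 0 > -10 — holds.
[11] 5 mod 6 = 5 — holds.

No — constraint 8 is not satisfied.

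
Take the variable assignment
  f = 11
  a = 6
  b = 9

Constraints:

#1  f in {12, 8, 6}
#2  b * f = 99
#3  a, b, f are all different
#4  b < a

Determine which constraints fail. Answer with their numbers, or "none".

Constraints 1 and 4 are violated.

#1 f = 11 is not in {12, 8, 6} — violated.
#2 b * f = 9 * 11 = 99 — OK.
#3 values 6, 9, 11 are pairwise distinct — OK.
#4 b = 9, a = 6; 9 ≥ 6 (want <) — violated.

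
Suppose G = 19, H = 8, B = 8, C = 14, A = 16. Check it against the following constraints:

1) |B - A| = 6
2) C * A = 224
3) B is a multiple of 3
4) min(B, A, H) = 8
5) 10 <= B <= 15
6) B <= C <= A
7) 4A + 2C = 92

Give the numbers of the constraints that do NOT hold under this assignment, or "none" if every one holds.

Constraints 1, 3, 5 do not hold.

1) |8 - 16| = 8, not 6 — violated.
2) C * A = 14 * 16 = 224 — satisfied.
3) 8 = 3*2 + 2, so 3 does not divide 8 — violated.
4) min(8, 16, 8) = 8 — satisfied.
5) B = 8 is outside [10, 15] — violated.
6) values 8 <= 14 <= 16 — satisfied.
7) 4A + 2C = 4(16) + 2(14) = 92 — satisfied.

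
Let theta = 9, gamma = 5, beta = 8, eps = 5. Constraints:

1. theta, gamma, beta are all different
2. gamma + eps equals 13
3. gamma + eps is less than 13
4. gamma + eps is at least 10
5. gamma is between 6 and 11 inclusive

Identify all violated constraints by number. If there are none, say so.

1. values 9, 5, 8 are pairwise distinct  yes
2. gamma + eps = 5 + 5 = 10, not 13  no
3. gamma + eps = 5 + 5 = 10; 10 < 13  yes
4. gamma + eps = 5 + 5 = 10; 10 ≥ 10  yes
5. gamma = 5 is outside [6, 11]  no

No — constraints 2 and 5 are not satisfied.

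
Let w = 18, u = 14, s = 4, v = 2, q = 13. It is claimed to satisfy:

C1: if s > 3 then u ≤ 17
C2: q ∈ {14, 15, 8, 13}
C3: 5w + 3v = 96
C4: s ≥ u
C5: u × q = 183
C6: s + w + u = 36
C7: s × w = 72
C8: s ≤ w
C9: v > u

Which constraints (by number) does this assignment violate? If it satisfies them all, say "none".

C1: s = 4 > 3, so we need u ≤ 17; u = 14 ≤ 17  true
C2: q = 13 is in {14, 15, 8, 13}  true
C3: 5w + 3v = 5(18) + 3(2) = 96  true
C4: s = 4, u = 14; 4 < 14 (want ≥)  false
C5: u × q = 14 × 13 = 182, not 183  false
C6: s + w + u = 4 + 18 + 14 = 36  true
C7: s × w = 4 × 18 = 72  true
C8: s = 4, w = 18; 4 ≤ 18  true
C9: v = 2, u = 14; 2 ≤ 14 (want >)  false

No — constraints 4, 5, 9 are not satisfied.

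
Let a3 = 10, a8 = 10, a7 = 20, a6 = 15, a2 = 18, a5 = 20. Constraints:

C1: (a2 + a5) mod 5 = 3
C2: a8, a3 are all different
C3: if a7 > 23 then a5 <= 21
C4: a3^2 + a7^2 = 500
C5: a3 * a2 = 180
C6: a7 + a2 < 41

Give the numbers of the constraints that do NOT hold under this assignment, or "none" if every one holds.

C1: a2 + a5 = 38; 38 mod 5 = 3 — holds.
C2: a8 = a3 = 10, not all different — fails.
C3: a7 = 20, not > 23; antecedent false, conditional vacuously true — holds.
C4: a3^2 + a7^2 = 10^2 + 20^2 = 100 + 400 = 500 — holds.
C5: a3 * a2 = 10 * 18 = 180 — holds.
C6: a7 + a2 = 20 + 18 = 38; 38 < 41 — holds.

Constraint 2 is violated.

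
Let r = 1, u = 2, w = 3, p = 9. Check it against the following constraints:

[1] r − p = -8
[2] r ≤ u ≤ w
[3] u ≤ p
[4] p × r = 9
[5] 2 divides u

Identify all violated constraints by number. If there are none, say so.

No violations.

[1] r − p = 1 − 9 = -8 — holds.
[2] values 1 ≤ 2 ≤ 3 — holds.
[3] u = 2, p = 9; 2 ≤ 9 — holds.
[4] p × r = 9 × 1 = 9 — holds.
[5] 2 / 2 = 1, so 2 divides 2 — holds.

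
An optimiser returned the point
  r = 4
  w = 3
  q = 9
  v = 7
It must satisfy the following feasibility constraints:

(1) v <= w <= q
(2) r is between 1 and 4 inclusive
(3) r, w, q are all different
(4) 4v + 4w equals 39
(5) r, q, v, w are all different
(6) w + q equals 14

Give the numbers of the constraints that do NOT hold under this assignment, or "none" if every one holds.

Constraints 1, 4, 6 do not hold.

(1) values 7, 3, 9; v = 7 is not <= w = 3 — violated.
(2) r = 4 lies in [1, 4] — satisfied.
(3) values 4, 3, 9 are pairwise distinct — satisfied.
(4) 4v + 4w = 4(7) + 4(3) = 40, not 39 — violated.
(5) values 4, 9, 7, 3 are pairwise distinct — satisfied.
(6) w + q = 3 + 9 = 12, not 14 — violated.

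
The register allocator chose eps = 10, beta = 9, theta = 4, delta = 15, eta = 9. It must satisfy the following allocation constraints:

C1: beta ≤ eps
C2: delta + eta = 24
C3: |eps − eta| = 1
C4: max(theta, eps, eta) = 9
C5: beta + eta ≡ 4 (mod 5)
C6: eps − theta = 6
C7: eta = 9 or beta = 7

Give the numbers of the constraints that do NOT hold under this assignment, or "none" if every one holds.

Constraints 4, 5 do not hold.

C1: beta = 9, eps = 10; 9 ≤ 10 — satisfied.
C2: delta + eta = 15 + 9 = 24 — satisfied.
C3: |10 − 9| = 1 — satisfied.
C4: max(4, 10, 9) = 10, not 9 — violated.
C5: beta + eta = 18; 18 mod 5 = 3, not 4 — violated.
C6: eps − theta = 10 − 4 = 6 — satisfied.
C7: eta = 9 = 9 (first disjunct) — satisfied.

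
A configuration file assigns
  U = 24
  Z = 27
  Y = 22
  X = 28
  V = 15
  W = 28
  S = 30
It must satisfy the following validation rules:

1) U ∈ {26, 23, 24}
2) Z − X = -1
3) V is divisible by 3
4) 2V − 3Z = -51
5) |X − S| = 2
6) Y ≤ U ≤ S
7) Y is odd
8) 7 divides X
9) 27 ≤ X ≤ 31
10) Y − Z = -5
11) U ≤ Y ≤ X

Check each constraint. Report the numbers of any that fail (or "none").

1) U = 24 is in {26, 23, 24} — satisfied.
2) Z − X = 27 − 28 = -1 — satisfied.
3) 15 / 3 = 5, so 3 divides 15 — satisfied.
4) 2V − 3Z = 2(15) − 3(27) = -51 — satisfied.
5) |28 − 30| = 2 — satisfied.
6) values 22 ≤ 24 ≤ 30 — satisfied.
7) Y = 22 is even — violated.
8) 28 / 7 = 4, so 7 divides 28 — satisfied.
9) X = 28 lies in [27, 31] — satisfied.
10) Y − Z = 22 − 27 = -5 — satisfied.
11) values 24, 22, 28; U = 24 is not ≤ Y = 22 — violated.

No — constraints 7, 11 are not satisfied.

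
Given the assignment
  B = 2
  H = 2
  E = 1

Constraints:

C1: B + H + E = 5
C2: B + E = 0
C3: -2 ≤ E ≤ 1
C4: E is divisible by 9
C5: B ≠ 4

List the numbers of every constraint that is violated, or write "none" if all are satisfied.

C1: B + H + E = 2 + 2 + 1 = 5 — satisfied.
C2: B + E = 2 + 1 = 3, not 0 — violated.
C3: E = 1 lies in [-2, 1] — satisfied.
C4: 1 = 9×0 + 1, so 9 does not divide 1 — violated.
C5: B = 2, and 2 ≠ 4 — satisfied.

Constraints 2 and 4 are violated.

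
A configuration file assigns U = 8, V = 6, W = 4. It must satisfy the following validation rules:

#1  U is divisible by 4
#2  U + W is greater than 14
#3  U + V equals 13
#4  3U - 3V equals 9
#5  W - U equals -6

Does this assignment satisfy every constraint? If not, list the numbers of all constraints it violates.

Constraints 2, 3, 4, and 5 do not hold.

#1 8 / 4 = 2, so 4 divides 8 — holds.
#2 U + W = 8 + 4 = 12; 12 ≤ 14, bound 14 not met — does not hold.
#3 U + V = 8 + 6 = 14, not 13 — does not hold.
#4 3U - 3V = 3(8) - 3(6) = 6, not 9 — does not hold.
#5 W - U = 4 - 8 = -4, not -6 — does not hold.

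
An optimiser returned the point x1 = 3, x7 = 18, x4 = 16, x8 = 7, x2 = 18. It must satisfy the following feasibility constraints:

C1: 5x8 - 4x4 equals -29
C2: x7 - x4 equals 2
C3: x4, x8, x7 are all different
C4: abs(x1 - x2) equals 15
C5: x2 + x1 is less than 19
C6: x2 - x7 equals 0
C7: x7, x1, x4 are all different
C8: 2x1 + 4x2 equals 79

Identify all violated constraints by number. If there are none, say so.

Violated: 5, 8.

C1: 5x8 - 4x4 = 5(7) - 4(16) = -29  true
C2: x7 - x4 = 18 - 16 = 2  true
C3: values 16, 7, 18 are pairwise distinct  true
C4: abs(3 - 18) = 15  true
C5: x2 + x1 = 18 + 3 = 21; 21 ≥ 19, bound 19 not met  false
C6: x2 - x7 = 18 - 18 = 0  true
C7: values 18, 3, 16 are pairwise distinct  true
C8: 2x1 + 4x2 = 2(3) + 4(18) = 78, not 79  false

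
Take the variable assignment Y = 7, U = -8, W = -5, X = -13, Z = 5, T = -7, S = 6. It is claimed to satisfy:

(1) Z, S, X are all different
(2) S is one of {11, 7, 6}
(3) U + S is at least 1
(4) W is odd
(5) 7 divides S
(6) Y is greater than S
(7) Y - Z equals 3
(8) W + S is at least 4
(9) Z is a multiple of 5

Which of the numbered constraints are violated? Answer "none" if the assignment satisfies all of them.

No — constraints 3, 5, 7, and 8 are not satisfied.

(1) values 5, 6, -13 are pairwise distinct  true
(2) S = 6 is in {11, 7, 6}  true
(3) U + S = -8 + 6 = -2; -2 < 1, bound 1 not met  false
(4) W = -5 is odd  true
(5) 6 = 7*0 + 6, so 7 does not divide 6  false
(6) Y = 7, S = 6; 7 > 6  true
(7) Y - Z = 7 - 5 = 2, not 3  false
(8) W + S = -5 + 6 = 1; 1 < 4, bound 4 not met  false
(9) 5 / 5 = 1, so 5 divides 5  true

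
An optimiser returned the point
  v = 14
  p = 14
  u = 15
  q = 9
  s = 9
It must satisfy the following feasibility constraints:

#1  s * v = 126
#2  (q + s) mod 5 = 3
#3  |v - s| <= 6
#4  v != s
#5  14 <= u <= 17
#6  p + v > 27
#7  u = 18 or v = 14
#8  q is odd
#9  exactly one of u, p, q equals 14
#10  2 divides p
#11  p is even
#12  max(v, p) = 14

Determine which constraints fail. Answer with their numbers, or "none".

Yes — all constraints hold.

#1 s * v = 9 * 14 = 126  ✔
#2 q + s = 18; 18 mod 5 = 3  ✔
#3 |14 - 9| = 5; 5 ≤ 6  ✔
#4 v = 14, s = 9; distinct  ✔
#5 u = 15 lies in [14, 17]  ✔
#6 p + v = 14 + 14 = 28; 28 > 27  ✔
#7 u = 15 ≠ 18, but v = 14 = 14 (second disjunct)  ✔
#8 q = 9 is odd  ✔
#9 u=15, p=14, q=9; 1 of them equals 14  ✔
#10 14 / 2 = 7, so 2 divides 14  ✔
#11 p = 14 is even  ✔
#12 max(14, 14) = 14  ✔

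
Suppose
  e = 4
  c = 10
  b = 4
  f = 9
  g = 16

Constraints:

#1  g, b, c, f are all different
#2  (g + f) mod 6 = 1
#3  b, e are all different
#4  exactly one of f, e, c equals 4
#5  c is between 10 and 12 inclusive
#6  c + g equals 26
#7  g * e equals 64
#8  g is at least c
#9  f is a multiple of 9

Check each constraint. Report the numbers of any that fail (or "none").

No — constraint 3 is not satisfied.

#1 values 16, 4, 10, 9 are pairwise distinct — holds.
#2 g + f = 25; 25 mod 6 = 1 — holds.
#3 b = e = 4, not all different — fails.
#4 f=9, e=4, c=10; 1 of them equals 4 — holds.
#5 c = 10 lies in [10, 12] — holds.
#6 c + g = 10 + 16 = 26 — holds.
#7 g * e = 16 * 4 = 64 — holds.
#8 g = 16, c = 10; 16 ≥ 10 — holds.
#9 9 / 9 = 1, so 9 divides 9 — holds.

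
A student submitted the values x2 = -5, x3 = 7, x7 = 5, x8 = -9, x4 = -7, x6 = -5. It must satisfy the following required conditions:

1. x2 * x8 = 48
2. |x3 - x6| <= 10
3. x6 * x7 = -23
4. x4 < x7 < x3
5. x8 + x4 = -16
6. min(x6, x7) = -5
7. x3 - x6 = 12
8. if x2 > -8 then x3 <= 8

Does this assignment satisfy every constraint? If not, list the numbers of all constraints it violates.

1. x2 * x8 = -5 * (-9) = 45, not 48 — does not hold.
2. |7 - (-5)| = 12; 12 > 10, exceeds bound 10 — does not hold.
3. x6 * x7 = -5 * 5 = -25, not -23 — does not hold.
4. values -7 < 5 < 7 — holds.
5. x8 + x4 = -9 + (-7) = -16 — holds.
6. min(-5, 5) = -5 — holds.
7. x3 - x6 = 7 - (-5) = 12 — holds.
8. x2 = -5 > -8, so we need x3 ≤ 8; x3 = 7 ≤ 8 — holds.

No — constraints 1, 2, and 3 are not satisfied.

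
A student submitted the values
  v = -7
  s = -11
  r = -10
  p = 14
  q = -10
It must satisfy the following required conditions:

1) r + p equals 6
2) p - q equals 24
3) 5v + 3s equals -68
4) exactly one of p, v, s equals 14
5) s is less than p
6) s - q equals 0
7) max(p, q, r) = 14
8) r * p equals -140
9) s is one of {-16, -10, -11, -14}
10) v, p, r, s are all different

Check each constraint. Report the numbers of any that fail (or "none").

Constraints 1, 6 do not hold.

1) r + p = -10 + 14 = 4, not 6 — violated.
2) p - q = 14 - (-10) = 24 — satisfied.
3) 5v + 3s = 5(-7) + 3(-11) = -68 — satisfied.
4) p=14, v=-7, s=-11; 1 of them equals 14 — satisfied.
5) s = -11, p = 14; -11 < 14 — satisfied.
6) s - q = -11 - (-10) = -1, not 0 — violated.
7) max(14, -10, -10) = 14 — satisfied.
8) r * p = -10 * 14 = -140 — satisfied.
9) s = -11 is in {-16, -10, -11, -14} — satisfied.
10) values -7, 14, -10, -11 are pairwise distinct — satisfied.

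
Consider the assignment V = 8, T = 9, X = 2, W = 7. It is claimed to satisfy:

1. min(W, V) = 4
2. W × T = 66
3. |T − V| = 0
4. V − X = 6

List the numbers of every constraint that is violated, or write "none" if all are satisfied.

1. min(7, 8) = 7, not 4  no
2. W × T = 7 × 9 = 63, not 66  no
3. |9 − 8| = 1, not 0  no
4. V − X = 8 − 2 = 6  yes

No — constraints 1, 2, and 3 are not satisfied.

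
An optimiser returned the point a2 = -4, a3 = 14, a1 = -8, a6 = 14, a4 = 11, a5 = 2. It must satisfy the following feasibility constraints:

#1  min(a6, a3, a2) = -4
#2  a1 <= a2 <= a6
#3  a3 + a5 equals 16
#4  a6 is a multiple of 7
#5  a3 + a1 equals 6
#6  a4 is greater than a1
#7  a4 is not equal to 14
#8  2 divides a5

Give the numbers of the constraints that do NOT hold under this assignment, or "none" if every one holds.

None — every constraint holds.

#1 min(14, 14, -4) = -4 — satisfied.
#2 values -8 <= -4 <= 14 — satisfied.
#3 a3 + a5 = 14 + 2 = 16 — satisfied.
#4 14 / 7 = 2, so 7 divides 14 — satisfied.
#5 a3 + a1 = 14 + (-8) = 6 — satisfied.
#6 a4 = 11, a1 = -8; 11 > -8 — satisfied.
#7 a4 = 11, and 11 ≠ 14 — satisfied.
#8 2 / 2 = 1, so 2 divides 2 — satisfied.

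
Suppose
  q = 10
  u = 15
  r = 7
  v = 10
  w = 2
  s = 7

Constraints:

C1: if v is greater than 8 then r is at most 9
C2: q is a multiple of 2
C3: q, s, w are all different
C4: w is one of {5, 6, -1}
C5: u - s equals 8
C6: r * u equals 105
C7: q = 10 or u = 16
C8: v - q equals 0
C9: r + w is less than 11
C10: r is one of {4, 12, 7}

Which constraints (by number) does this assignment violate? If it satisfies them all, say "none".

C1: v = 10 > 8, so we need r ≤ 9; r = 7 ≤ 9  holds
C2: 10 / 2 = 5, so 2 divides 10  holds
C3: values 10, 7, 2 are pairwise distinct  holds
C4: w = 2 is not in {5, 6, -1}  fails
C5: u - s = 15 - 7 = 8  holds
C6: r * u = 7 * 15 = 105  holds
C7: q = 10 = 10 (first disjunct)  holds
C8: v - q = 10 - 10 = 0  holds
C9: r + w = 7 + 2 = 9; 9 < 11  holds
C10: r = 7 is in {4, 12, 7}  holds

Constraint 4 is violated.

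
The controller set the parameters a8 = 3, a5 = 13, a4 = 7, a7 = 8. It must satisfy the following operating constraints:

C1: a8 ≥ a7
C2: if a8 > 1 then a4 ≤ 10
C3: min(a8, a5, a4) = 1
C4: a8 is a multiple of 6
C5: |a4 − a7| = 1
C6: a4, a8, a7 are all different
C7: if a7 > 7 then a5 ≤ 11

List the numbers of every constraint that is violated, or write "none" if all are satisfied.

C1: a8 = 3, a7 = 8; 3 < 8 (want ≥) — does not hold.
C2: a8 = 3 > 1, so we need a4 ≤ 10; a4 = 7 ≤ 10 — holds.
C3: min(3, 13, 7) = 3, not 1 — does not hold.
C4: 3 = 6×0 + 3, so 6 does not divide 3 — does not hold.
C5: |7 − 8| = 1 — holds.
C6: values 7, 3, 8 are pairwise distinct — holds.
C7: a7 = 8 > 7, so we need a5 ≤ 11; but a5 = 13 > 11 — does not hold.

No — constraints 1, 3, 4, and 7 are not satisfied.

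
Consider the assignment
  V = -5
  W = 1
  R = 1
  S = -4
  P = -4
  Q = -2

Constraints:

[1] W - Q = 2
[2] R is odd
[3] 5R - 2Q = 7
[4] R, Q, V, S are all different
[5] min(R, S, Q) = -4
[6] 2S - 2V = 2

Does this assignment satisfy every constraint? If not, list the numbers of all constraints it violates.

Constraints 1 and 3 are violated.

[1] W - Q = 1 - (-2) = 3, not 2 — violated.
[2] R = 1 is odd — satisfied.
[3] 5R - 2Q = 5(1) - 2(-2) = 9, not 7 — violated.
[4] values 1, -2, -5, -4 are pairwise distinct — satisfied.
[5] min(1, -4, -2) = -4 — satisfied.
[6] 2S - 2V = 2(-4) - 2(-5) = 2 — satisfied.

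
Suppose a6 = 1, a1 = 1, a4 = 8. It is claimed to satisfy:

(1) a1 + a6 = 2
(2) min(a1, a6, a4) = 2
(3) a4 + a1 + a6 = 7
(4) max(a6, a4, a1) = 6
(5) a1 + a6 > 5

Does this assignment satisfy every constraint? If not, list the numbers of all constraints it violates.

No — constraints 2, 3, 4, and 5 are not satisfied.

(1) a1 + a6 = 1 + 1 = 2 — OK.
(2) min(1, 1, 8) = 1, not 2 — violated.
(3) a4 + a1 + a6 = 8 + 1 + 1 = 10, not 7 — violated.
(4) max(1, 8, 1) = 8, not 6 — violated.
(5) a1 + a6 = 1 + 1 = 2; 2 ≤ 5, bound 5 not met — violated.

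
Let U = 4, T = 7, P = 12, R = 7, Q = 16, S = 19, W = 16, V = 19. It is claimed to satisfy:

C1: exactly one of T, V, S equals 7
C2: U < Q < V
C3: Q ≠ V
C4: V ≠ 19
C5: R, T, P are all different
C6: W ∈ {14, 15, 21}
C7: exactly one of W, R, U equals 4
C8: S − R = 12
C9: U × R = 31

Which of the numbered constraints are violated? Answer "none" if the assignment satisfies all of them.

C1: T=7, V=19, S=19; 1 of them equals 7 — holds.
C2: values 4 < 16 < 19 — holds.
C3: Q = 16, V = 19; distinct — holds.
C4: V = 19, but 19 is required to differ — does not hold.
C5: R = T = 7, not all different — does not hold.
C6: W = 16 is not in {14, 15, 21} — does not hold.
C7: W=16, R=7, U=4; 1 of them equals 4 — holds.
C8: S − R = 19 − 7 = 12 — holds.
C9: U × R = 4 × 7 = 28, not 31 — does not hold.

The assignment fails constraints 4, 5, 6, and 9.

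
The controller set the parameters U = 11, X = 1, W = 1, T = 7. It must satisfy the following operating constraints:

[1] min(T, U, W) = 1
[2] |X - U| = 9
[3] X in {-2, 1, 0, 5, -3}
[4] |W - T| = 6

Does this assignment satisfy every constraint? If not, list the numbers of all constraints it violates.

Constraint 2 does not hold.

[1] min(7, 11, 1) = 1 — holds.
[2] |1 - 11| = 10, not 9 — does not hold.
[3] X = 1 is in {-2, 1, 0, 5, -3} — holds.
[4] |1 - 7| = 6 — holds.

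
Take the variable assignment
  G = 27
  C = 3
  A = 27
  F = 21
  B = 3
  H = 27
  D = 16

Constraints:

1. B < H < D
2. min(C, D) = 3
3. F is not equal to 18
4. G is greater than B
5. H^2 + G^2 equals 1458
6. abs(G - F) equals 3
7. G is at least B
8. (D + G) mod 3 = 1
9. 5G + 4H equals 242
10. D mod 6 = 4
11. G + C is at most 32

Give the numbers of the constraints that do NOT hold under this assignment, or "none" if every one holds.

Constraints 1, 6, 9 do not hold.

1. values 3, 27, 16; H = 27 is not < D = 16  fails
2. min(3, 16) = 3  holds
3. F = 21, and 21 ≠ 18  holds
4. G = 27, B = 3; 27 > 3  holds
5. H^2 + G^2 = 27^2 + 27^2 = 729 + 729 = 1458  holds
6. abs(27 - 21) = 6, not 3  fails
7. G = 27, B = 3; 27 ≥ 3  holds
8. D + G = 43; 43 mod 3 = 1  holds
9. 5G + 4H = 5(27) + 4(27) = 243, not 242  fails
10. 16 mod 6 = 4  holds
11. G + C = 27 + 3 = 30; 30 ≤ 32  holds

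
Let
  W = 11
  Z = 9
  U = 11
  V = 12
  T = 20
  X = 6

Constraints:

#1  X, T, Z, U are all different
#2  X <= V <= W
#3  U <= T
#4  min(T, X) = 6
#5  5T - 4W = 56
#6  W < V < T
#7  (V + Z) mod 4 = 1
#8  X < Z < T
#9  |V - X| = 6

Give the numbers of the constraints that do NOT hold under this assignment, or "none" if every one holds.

The assignment fails constraint 2.

#1 values 6, 20, 9, 11 are pairwise distinct  holds
#2 values 6, 12, 11; V = 12 is not <= W = 11  fails
#3 U = 11, T = 20; 11 ≤ 20  holds
#4 min(20, 6) = 6  holds
#5 5T - 4W = 5(20) - 4(11) = 56  holds
#6 values 11 < 12 < 20  holds
#7 V + Z = 21; 21 mod 4 = 1  holds
#8 values 6 < 9 < 20  holds
#9 |12 - 6| = 6  holds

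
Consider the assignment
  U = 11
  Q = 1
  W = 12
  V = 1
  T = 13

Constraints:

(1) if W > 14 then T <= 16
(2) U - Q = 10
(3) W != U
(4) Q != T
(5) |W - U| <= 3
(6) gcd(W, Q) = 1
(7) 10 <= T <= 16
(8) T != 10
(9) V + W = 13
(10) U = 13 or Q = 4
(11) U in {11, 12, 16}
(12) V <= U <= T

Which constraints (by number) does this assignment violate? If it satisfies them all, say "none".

(1) W = 12, not > 14; antecedent false, conditional vacuously true — holds.
(2) U - Q = 11 - 1 = 10 — holds.
(3) W = 12, U = 11; distinct — holds.
(4) Q = 1, T = 13; distinct — holds.
(5) |12 - 11| = 1; 1 ≤ 3 — holds.
(6) gcd(12, 1) = 1 — holds.
(7) T = 13 lies in [10, 16] — holds.
(8) T = 13, and 13 ≠ 10 — holds.
(9) V + W = 1 + 12 = 13 — holds.
(10) U = 11 ≠ 13 and Q = 1 ≠ 4; both disjuncts false — does not hold.
(11) U = 11 is in {11, 12, 16} — holds.
(12) values 1 <= 11 <= 13 — holds.

Constraint 10 does not hold.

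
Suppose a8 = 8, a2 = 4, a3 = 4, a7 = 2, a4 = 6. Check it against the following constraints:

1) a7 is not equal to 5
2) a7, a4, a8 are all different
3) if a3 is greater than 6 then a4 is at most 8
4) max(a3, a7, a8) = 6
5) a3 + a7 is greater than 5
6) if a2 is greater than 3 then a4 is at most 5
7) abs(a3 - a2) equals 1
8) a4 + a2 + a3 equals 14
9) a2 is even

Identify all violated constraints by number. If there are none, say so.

No — constraints 4, 6, 7 are not satisfied.

1) a7 = 2, and 2 ≠ 5  holds
2) values 2, 6, 8 are pairwise distinct  holds
3) a3 = 4, not > 6; antecedent false, conditional vacuously true  holds
4) max(4, 2, 8) = 8, not 6  fails
5) a3 + a7 = 4 + 2 = 6; 6 > 5  holds
6) a2 = 4 > 3, so we need a4 ≤ 5; but a4 = 6 > 5  fails
7) abs(4 - 4) = 0, not 1  fails
8) a4 + a2 + a3 = 6 + 4 + 4 = 14  holds
9) a2 = 4 is even  holds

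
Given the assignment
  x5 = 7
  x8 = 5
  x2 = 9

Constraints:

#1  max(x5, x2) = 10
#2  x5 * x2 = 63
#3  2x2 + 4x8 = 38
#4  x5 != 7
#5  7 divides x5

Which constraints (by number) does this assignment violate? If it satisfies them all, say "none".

Constraints 1, 4 are violated.

#1 max(7, 9) = 9, not 10 — does not hold.
#2 x5 * x2 = 7 * 9 = 63 — holds.
#3 2x2 + 4x8 = 2(9) + 4(5) = 38 — holds.
#4 x5 = 7, but 7 is required to differ — does not hold.
#5 7 / 7 = 1, so 7 divides 7 — holds.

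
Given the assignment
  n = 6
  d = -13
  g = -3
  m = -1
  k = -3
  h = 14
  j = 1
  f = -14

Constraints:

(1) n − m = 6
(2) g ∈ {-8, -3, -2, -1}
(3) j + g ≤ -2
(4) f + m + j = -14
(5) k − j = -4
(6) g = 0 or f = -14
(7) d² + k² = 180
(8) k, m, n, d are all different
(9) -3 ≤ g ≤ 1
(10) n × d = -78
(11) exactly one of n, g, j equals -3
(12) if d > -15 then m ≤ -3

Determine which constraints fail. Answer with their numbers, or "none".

(1) n − m = 6 − (-1) = 7, not 6 — violated.
(2) g = -3 is in {-8, -3, -2, -1} — OK.
(3) j + g = 1 + (-3) = -2; -2 ≤ -2 — OK.
(4) f + m + j = -14 + (-1) + 1 = -14 — OK.
(5) k − j = -3 − 1 = -4 — OK.
(6) g = -3 ≠ 0, but f = -14 = -14 (second disjunct) — OK.
(7) d² + k² = (-13)² + (-3)² = 169 + 9 = 178, not 180 — violated.
(8) values -3, -1, 6, -13 are pairwise distinct — OK.
(9) g = -3 lies in [-3, 1] — OK.
(10) n × d = 6 × (-13) = -78 — OK.
(11) n=6, g=-3, j=1; 1 of them equals -3 — OK.
(12) d = -13 > -15, so we need m ≤ -3; but m = -1 > -3 — violated.

Constraints 1, 7, and 12 are violated.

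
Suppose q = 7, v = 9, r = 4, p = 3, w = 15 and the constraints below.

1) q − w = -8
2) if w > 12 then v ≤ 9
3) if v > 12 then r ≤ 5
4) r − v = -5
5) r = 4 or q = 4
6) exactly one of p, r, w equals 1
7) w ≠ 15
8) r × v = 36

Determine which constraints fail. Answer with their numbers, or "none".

The assignment fails constraints 6 and 7.

1) q − w = 7 − 15 = -8 — OK.
2) w = 15 > 12, so we need v ≤ 9; v = 9 ≤ 9 — OK.
3) v = 9, not > 12; antecedent false, conditional vacuously true — OK.
4) r − v = 4 − 9 = -5 — OK.
5) r = 4 = 4 (first disjunct) — OK.
6) p=3, r=4, w=15; 0 of them equal 1, not exactly one — violated.
7) w = 15, but 15 is required to differ — violated.
8) r × v = 4 × 9 = 36 — OK.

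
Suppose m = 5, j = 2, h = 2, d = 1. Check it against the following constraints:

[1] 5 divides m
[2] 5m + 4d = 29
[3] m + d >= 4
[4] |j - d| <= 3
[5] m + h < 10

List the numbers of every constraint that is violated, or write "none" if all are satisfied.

No violations.

[1] 5 / 5 = 1, so 5 divides 5  holds
[2] 5m + 4d = 5(5) + 4(1) = 29  holds
[3] m + d = 5 + 1 = 6; 6 ≥ 4  holds
[4] |2 - 1| = 1; 1 ≤ 3  holds
[5] m + h = 5 + 2 = 7; 7 < 10  holds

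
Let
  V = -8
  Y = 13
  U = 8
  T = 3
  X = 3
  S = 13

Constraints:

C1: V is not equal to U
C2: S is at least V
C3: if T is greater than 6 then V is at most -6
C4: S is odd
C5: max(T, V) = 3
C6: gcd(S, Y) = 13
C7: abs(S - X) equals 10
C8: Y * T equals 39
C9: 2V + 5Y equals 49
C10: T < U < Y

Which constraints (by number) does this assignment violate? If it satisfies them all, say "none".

C1: V = -8, U = 8; distinct  ✓
C2: S = 13, V = -8; 13 ≥ -8  ✓
C3: T = 3, not > 6; antecedent false, conditional vacuously true  ✓
C4: S = 13 is odd  ✓
C5: max(3, -8) = 3  ✓
C6: gcd(13, 13) = 13  ✓
C7: abs(13 - 3) = 10  ✓
C8: Y * T = 13 * 3 = 39  ✓
C9: 2V + 5Y = 2(-8) + 5(13) = 49  ✓
C10: values 3 < 8 < 13  ✓

No violations.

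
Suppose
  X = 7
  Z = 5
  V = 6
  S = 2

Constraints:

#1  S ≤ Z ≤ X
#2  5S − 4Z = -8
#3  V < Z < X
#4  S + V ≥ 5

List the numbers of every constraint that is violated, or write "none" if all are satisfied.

#1 values 2 ≤ 5 ≤ 7  true
#2 5S − 4Z = 5(2) − 4(5) = -10, not -8  false
#3 values 6, 5, 7; V = 6 is not < Z = 5  false
#4 S + V = 2 + 6 = 8; 8 ≥ 5  true

No — constraints 2 and 3 are not satisfied.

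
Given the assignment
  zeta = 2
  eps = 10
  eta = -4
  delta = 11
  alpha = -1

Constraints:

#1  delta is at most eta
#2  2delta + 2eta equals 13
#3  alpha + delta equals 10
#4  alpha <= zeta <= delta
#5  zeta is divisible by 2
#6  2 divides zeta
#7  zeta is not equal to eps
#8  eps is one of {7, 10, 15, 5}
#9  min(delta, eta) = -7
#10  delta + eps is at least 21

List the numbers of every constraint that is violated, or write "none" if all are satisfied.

#1 delta = 11, eta = -4; 11 > -4 (want ≤) — does not hold.
#2 2delta + 2eta = 2(11) + 2(-4) = 14, not 13 — does not hold.
#3 alpha + delta = -1 + 11 = 10 — holds.
#4 values -1 <= 2 <= 11 — holds.
#5 2 / 2 = 1, so 2 divides 2 — holds.
#6 2 / 2 = 1, so 2 divides 2 — holds.
#7 zeta = 2, eps = 10; distinct — holds.
#8 eps = 10 is in {7, 10, 15, 5} — holds.
#9 min(11, -4) = -4, not -7 — does not hold.
#10 delta + eps = 11 + 10 = 21; 21 ≥ 21 — holds.

The assignment fails constraints 1, 2, 9.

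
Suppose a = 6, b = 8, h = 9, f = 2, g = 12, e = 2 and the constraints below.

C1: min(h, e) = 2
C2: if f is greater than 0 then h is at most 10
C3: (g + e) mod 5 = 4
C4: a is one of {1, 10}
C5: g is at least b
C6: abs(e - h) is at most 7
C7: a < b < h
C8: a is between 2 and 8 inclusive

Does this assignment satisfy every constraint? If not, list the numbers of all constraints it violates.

Constraint 4 is violated.

C1: min(9, 2) = 2 — OK.
C2: f = 2 > 0, so we need h ≤ 10; h = 9 ≤ 10 — OK.
C3: g + e = 14; 14 mod 5 = 4 — OK.
C4: a = 6 is not in {1, 10} — violated.
C5: g = 12, b = 8; 12 ≥ 8 — OK.
C6: abs(2 - 9) = 7; 7 ≤ 7 — OK.
C7: values 6 < 8 < 9 — OK.
C8: a = 6 lies in [2, 8] — OK.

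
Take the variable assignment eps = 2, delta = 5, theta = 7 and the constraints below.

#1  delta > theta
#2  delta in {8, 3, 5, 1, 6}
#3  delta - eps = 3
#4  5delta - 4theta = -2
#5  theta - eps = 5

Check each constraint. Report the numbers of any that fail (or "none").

#1 delta = 5, theta = 7; 5 ≤ 7 (want >)  FAIL
#2 delta = 5 is in {8, 3, 5, 1, 6}  OK
#3 delta - eps = 5 - 2 = 3  OK
#4 5delta - 4theta = 5(5) - 4(7) = -3, not -2  FAIL
#5 theta - eps = 7 - 2 = 5  OK

Constraints 1 and 4 are violated.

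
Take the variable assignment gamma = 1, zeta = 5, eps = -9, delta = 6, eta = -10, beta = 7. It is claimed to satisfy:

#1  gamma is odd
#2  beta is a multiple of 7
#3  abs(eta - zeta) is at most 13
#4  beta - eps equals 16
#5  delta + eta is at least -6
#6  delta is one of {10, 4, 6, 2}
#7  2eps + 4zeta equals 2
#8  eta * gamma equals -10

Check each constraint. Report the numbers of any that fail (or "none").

Constraint 3 is violated.

#1 gamma = 1 is odd — OK.
#2 7 / 7 = 1, so 7 divides 7 — OK.
#3 abs(-10 - 5) = 15; 15 > 13, exceeds bound 13 — violated.
#4 beta - eps = 7 - (-9) = 16 — OK.
#5 delta + eta = 6 + (-10) = -4; -4 ≥ -6 — OK.
#6 delta = 6 is in {10, 4, 6, 2} — OK.
#7 2eps + 4zeta = 2(-9) + 4(5) = 2 — OK.
#8 eta * gamma = -10 * 1 = -10 — OK.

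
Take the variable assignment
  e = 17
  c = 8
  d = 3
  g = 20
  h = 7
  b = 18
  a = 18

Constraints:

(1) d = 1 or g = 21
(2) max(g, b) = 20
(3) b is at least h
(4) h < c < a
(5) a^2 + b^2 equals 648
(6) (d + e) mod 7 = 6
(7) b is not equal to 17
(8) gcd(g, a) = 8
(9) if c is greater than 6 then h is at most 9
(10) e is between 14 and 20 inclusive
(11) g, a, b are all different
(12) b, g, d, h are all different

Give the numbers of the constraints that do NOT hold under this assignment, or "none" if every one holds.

(1) d = 3 ≠ 1 and g = 20 ≠ 21; both disjuncts false  no
(2) max(20, 18) = 20  yes
(3) b = 18, h = 7; 18 ≥ 7  yes
(4) values 7 < 8 < 18  yes
(5) a^2 + b^2 = 18^2 + 18^2 = 324 + 324 = 648  yes
(6) d + e = 20; 20 mod 7 = 6  yes
(7) b = 18, and 18 ≠ 17  yes
(8) gcd(20, 18) = 2, not 8  no
(9) c = 8 > 6, so we need h ≤ 9; h = 7 ≤ 9  yes
(10) e = 17 lies in [14, 20]  yes
(11) a = b = 18, not all different  no
(12) values 18, 20, 3, 7 are pairwise distinct  yes

Constraints 1, 8, and 11 do not hold.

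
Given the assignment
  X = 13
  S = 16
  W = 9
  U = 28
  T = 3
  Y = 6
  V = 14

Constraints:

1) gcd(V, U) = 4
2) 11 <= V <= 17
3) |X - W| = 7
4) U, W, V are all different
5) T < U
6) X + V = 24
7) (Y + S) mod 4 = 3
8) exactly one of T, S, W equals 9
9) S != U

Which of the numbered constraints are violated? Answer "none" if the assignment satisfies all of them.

Constraints 1, 3, 6, and 7 do not hold.

1) gcd(14, 28) = 14, not 4 — violated.
2) V = 14 lies in [11, 17] — satisfied.
3) |13 - 9| = 4, not 7 — violated.
4) values 28, 9, 14 are pairwise distinct — satisfied.
5) T = 3, U = 28; 3 < 28 — satisfied.
6) X + V = 13 + 14 = 27, not 24 — violated.
7) Y + S = 22; 22 mod 4 = 2, not 3 — violated.
8) T=3, S=16, W=9; 1 of them equals 9 — satisfied.
9) S = 16, U = 28; distinct — satisfied.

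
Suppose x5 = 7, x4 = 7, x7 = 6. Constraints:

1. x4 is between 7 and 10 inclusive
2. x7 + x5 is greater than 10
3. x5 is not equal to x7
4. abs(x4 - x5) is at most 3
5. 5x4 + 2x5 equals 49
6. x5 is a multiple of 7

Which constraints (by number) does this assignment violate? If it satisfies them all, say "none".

1. x4 = 7 lies in [7, 10]  OK
2. x7 + x5 = 6 + 7 = 13; 13 > 10  OK
3. x5 = 7, x7 = 6; distinct  OK
4. abs(7 - 7) = 0; 0 ≤ 3  OK
5. 5x4 + 2x5 = 5(7) + 2(7) = 49  OK
6. 7 / 7 = 1, so 7 divides 7  OK

The assignment satisfies every constraint.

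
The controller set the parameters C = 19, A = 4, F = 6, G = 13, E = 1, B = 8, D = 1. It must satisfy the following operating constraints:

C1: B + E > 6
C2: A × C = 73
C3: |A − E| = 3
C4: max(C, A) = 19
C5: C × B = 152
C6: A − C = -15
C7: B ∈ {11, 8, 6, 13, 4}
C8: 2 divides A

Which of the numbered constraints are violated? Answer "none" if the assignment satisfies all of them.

The assignment fails constraint 2.

C1: B + E = 8 + 1 = 9; 9 > 6 — holds.
C2: A × C = 4 × 19 = 76, not 73 — fails.
C3: |4 − 1| = 3 — holds.
C4: max(19, 4) = 19 — holds.
C5: C × B = 19 × 8 = 152 — holds.
C6: A − C = 4 − 19 = -15 — holds.
C7: B = 8 is in {11, 8, 6, 13, 4} — holds.
C8: 4 / 2 = 2, so 2 divides 4 — holds.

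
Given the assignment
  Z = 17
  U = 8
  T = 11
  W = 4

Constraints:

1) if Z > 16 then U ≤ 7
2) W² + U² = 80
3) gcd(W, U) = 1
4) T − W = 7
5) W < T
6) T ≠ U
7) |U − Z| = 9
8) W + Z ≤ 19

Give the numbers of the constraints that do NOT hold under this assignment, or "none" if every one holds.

1) Z = 17 > 16, so we need U ≤ 7; but U = 8 > 7 — fails.
2) W² + U² = 4² + 8² = 16 + 64 = 80 — holds.
3) gcd(4, 8) = 4, not 1 — fails.
4) T − W = 11 − 4 = 7 — holds.
5) W = 4, T = 11; 4 < 11 — holds.
6) T = 11, U = 8; distinct — holds.
7) |8 − 17| = 9 — holds.
8) W + Z = 4 + 17 = 21; 21 > 19, bound 19 not met — fails.

The assignment fails constraints 1, 3, 8.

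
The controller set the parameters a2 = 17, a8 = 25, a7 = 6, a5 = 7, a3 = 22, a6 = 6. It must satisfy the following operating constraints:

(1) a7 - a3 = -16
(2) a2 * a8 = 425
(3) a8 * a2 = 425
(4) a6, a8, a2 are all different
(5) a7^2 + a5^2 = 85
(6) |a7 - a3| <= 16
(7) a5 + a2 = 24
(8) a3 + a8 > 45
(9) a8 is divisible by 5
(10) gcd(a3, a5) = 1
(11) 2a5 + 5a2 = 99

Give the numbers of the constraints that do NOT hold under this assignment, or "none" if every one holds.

(1) a7 - a3 = 6 - 22 = -16  ✓
(2) a2 * a8 = 17 * 25 = 425  ✓
(3) a8 * a2 = 25 * 17 = 425  ✓
(4) values 6, 25, 17 are pairwise distinct  ✓
(5) a7^2 + a5^2 = 6^2 + 7^2 = 36 + 49 = 85  ✓
(6) |6 - 22| = 16; 16 ≤ 16  ✓
(7) a5 + a2 = 7 + 17 = 24  ✓
(8) a3 + a8 = 22 + 25 = 47; 47 > 45  ✓
(9) 25 / 5 = 5, so 5 divides 25  ✓
(10) gcd(22, 7) = 1  ✓
(11) 2a5 + 5a2 = 2(7) + 5(17) = 99  ✓

All constraints are satisfied.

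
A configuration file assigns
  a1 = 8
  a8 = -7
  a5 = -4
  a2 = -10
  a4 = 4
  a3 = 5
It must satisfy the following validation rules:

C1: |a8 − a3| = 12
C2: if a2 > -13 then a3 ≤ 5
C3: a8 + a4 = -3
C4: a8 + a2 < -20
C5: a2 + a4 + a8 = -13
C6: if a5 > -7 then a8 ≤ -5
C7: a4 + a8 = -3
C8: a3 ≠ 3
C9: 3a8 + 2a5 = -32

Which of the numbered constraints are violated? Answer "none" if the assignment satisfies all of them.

C1: |-7 − 5| = 12 — holds.
C2: a2 = -10 > -13, so we need a3 ≤ 5; a3 = 5 ≤ 5 — holds.
C3: a8 + a4 = -7 + 4 = -3 — holds.
C4: a8 + a2 = -7 + (-10) = -17; -17 ≥ -20, bound -20 not met — fails.
C5: a2 + a4 + a8 = -10 + 4 + (-7) = -13 — holds.
C6: a5 = -4 > -7, so we need a8 ≤ -5; a8 = -7 ≤ -5 — holds.
C7: a4 + a8 = 4 + (-7) = -3 — holds.
C8: a3 = 5, and 5 ≠ 3 — holds.
C9: 3a8 + 2a5 = 3(-7) + 2(-4) = -29, not -32 — fails.

Violated: 4 and 9.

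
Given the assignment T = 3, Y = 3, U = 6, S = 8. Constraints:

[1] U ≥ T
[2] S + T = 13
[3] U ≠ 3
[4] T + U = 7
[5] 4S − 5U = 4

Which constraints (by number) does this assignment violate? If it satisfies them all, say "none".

[1] U = 6, T = 3; 6 ≥ 3 — OK.
[2] S + T = 8 + 3 = 11, not 13 — violated.
[3] U = 6, and 6 ≠ 3 — OK.
[4] T + U = 3 + 6 = 9, not 7 — violated.
[5] 4S − 5U = 4(8) − 5(6) = 2, not 4 — violated.

The assignment fails constraints 2, 4, 5.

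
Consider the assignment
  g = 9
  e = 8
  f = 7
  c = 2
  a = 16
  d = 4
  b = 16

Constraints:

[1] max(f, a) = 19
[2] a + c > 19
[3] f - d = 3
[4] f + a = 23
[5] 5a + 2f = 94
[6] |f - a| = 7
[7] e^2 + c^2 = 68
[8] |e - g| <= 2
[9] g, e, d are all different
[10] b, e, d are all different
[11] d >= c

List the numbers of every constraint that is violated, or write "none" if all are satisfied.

Constraints 1, 2, and 6 do not hold.

[1] max(7, 16) = 16, not 19  no
[2] a + c = 16 + 2 = 18; 18 ≤ 19, bound 19 not met  no
[3] f - d = 7 - 4 = 3  yes
[4] f + a = 7 + 16 = 23  yes
[5] 5a + 2f = 5(16) + 2(7) = 94  yes
[6] |7 - 16| = 9, not 7  no
[7] e^2 + c^2 = 8^2 + 2^2 = 64 + 4 = 68  yes
[8] |8 - 9| = 1; 1 ≤ 2  yes
[9] values 9, 8, 4 are pairwise distinct  yes
[10] values 16, 8, 4 are pairwise distinct  yes
[11] d = 4, c = 2; 4 ≥ 2  yes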